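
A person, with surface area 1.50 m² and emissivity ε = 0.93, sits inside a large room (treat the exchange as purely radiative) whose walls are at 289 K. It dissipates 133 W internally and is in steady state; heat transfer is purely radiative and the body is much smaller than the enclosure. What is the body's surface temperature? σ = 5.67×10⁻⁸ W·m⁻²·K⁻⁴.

T ≈ 305 K

For a small grey body in a large enclosure, net radiated power = εσA(T⁴ − T_w⁴).
Steady state: P = εσA(T⁴ − T_w⁴) with A = 1.50 m².
T⁴ = P/(εσA) + T_w⁴ = 133/(0.93·5.67×10⁻⁸·1.500) + (289)⁴
    = 1.681×10⁹ + 6.976×10⁹ = 8.657×10⁹ K⁴.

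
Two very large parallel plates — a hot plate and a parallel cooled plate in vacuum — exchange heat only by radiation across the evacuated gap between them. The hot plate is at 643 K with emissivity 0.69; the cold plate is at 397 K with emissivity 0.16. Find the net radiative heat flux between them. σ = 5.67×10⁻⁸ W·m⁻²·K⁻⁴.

For two infinite grey parallel plates, q = σ(T₁⁴ − T₂⁴)/(1/ε₁ + 1/ε₂ − 1).
T₁⁴ − T₂⁴ = 1.709×10¹¹ − 2.484×10¹⁰ = 1.461×10¹¹ K⁴.
1/ε₁ + 1/ε₂ − 1 = 1.449 + 6.250 − 1 = 6.699.
q = 5.67×10⁻⁸ × 1.461×10¹¹ / 6.699.

q ≈ 1240 W/m²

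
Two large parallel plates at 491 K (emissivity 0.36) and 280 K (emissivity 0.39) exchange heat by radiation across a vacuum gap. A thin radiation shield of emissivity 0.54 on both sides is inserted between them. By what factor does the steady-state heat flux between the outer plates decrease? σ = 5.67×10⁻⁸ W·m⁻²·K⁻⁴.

factor ≈ 1.62

Without shield: q₀ = σΔ(T⁴)/(1/ε₁+1/ε₂−1) with denominator 4.342.
With shield the two gaps are in series; the resistances add: (1/ε₁+1/ε_s−1)+(1/ε_s+1/ε₂−1) = 3.630+3.416 = 7.046.
Heat-flux ratio q₀/q = 7.046/4.342.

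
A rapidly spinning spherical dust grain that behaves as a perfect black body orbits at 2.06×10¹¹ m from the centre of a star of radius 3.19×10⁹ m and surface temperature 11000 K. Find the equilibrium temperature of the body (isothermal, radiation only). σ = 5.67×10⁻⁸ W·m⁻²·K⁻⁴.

T ≈ 968 K

The star's surface emits σT_*⁴; at distance d the flux is S = σT_*⁴(R_*/d)².
S = 5.67×10⁻⁸·(11000)⁴·(3.19×10⁹/2.06×10¹¹)² = 1.991×10⁵ W/m².
For an isothermal sphere T⁴ = (1−a)S/(4σ) = 8.777×10¹¹ K⁴.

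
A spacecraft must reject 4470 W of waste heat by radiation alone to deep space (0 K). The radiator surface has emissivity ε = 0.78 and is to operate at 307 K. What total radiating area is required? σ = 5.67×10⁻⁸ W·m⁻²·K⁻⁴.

P = εσA T⁴ ⇒ A = P/(εσT⁴).
T⁴ = 8.883×10⁹ K⁴.
A = 4470/(0.78 × 5.67×10⁻⁸ × 8.883×10⁹).

A ≈ 11.4 m²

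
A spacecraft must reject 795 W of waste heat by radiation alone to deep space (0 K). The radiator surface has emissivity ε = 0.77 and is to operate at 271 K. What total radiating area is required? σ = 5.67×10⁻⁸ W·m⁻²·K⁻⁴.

A ≈ 3.38 m²

P = εσA T⁴ ⇒ A = P/(εσT⁴).
T⁴ = 5.394×10⁹ K⁴.
A = 795/(0.77 × 5.67×10⁻⁸ × 5.394×10⁹).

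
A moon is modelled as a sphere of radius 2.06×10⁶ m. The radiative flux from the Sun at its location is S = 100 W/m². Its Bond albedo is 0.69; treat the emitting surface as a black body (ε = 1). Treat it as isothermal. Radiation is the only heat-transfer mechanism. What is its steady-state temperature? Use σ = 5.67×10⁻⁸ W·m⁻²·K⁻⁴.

T ≈ 108 K

At equilibrium, absorbed power = emitted power.
Absorbing cross-section = πr² = 1.333×10¹³ m²; emitting surface = 4πr² = 5.333×10¹³ m² (ratio 4).
(1−a)S·A_cross = εσ·A_surf·T⁴  ⇒  T⁴ = (1−a)S/(4σ).
T⁴ = 0.310·100/(4·5.67×10⁻⁸) = 1.367×10⁸ K⁴.
T = (1.367×10⁸)^(1/4).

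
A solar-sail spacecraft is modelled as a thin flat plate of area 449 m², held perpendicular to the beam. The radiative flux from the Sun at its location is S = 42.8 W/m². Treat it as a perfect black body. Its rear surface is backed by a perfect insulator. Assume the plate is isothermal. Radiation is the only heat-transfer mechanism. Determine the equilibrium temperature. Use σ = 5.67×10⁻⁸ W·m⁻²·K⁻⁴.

At equilibrium, absorbed power = emitted power.
Absorbing cross-section = A = 449.0 m²; emitting surface = A = 449.0 m² (ratio 1).
S·A_cross = εσ·A_surf·T⁴  ⇒  T⁴ = S/(1σ).
T⁴ = 1.00·42.8/(1·5.67×10⁻⁸) = 7.549×10⁸ K⁴.
T = (7.549×10⁸)^(1/4).

T ≈ 166 K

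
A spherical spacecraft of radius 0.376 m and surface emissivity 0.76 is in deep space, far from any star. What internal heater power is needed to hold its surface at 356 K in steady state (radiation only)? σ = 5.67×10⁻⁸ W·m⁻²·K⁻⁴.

P = εσ·4πr²·T⁴.
4πr² = 1.777 m²; T⁴ = 1.606×10¹⁰ K⁴.
P = 0.76·5.67×10⁻⁸·1.777·1.606×10¹⁰.

P ≈ 1230 W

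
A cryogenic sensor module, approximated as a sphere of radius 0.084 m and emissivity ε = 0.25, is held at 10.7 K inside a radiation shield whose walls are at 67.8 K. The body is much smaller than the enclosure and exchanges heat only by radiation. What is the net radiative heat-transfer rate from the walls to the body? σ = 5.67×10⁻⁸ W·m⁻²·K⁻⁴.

For a small grey body in a large enclosure: P_net = εσA(T_body⁴ − T_wall⁴).
A = 4πr² = 0.08867 m²; T_body⁴ − T_wall⁴ = 13110 − 2.113×10⁷ = -2.112×10⁷ K⁴.
|P_net| = 0.25·5.67×10⁻⁸·0.08867·2.112×10⁷.

P_net ≈ 0.0265 W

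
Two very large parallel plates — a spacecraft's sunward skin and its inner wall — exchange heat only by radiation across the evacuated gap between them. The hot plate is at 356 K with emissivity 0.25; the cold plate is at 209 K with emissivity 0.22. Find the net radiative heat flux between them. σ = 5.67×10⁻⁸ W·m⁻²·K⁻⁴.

For two infinite grey parallel plates, q = σ(T₁⁴ − T₂⁴)/(1/ε₁ + 1/ε₂ − 1).
T₁⁴ − T₂⁴ = 1.606×10¹⁰ − 1.908×10⁹ = 1.415×10¹⁰ K⁴.
1/ε₁ + 1/ε₂ − 1 = 4.000 + 4.545 − 1 = 7.545.
q = 5.67×10⁻⁸ × 1.415×10¹⁰ / 7.545.

q ≈ 106 W/m²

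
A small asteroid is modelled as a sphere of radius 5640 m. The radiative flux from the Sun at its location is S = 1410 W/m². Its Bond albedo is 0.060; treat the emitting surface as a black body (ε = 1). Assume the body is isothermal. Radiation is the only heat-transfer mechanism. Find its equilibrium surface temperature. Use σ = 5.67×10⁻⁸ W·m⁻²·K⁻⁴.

At equilibrium, absorbed power = emitted power.
Absorbing cross-section = πr² = 9.993×10⁷ m²; emitting surface = 4πr² = 3.997×10⁸ m² (ratio 4).
(1−a)S·A_cross = εσ·A_surf·T⁴  ⇒  T⁴ = (1−a)S/(4σ).
T⁴ = 0.940·1410/(4·5.67×10⁻⁸) = 5.844×10⁹ K⁴.
T = (5.844×10⁹)^(1/4).

T ≈ 276 K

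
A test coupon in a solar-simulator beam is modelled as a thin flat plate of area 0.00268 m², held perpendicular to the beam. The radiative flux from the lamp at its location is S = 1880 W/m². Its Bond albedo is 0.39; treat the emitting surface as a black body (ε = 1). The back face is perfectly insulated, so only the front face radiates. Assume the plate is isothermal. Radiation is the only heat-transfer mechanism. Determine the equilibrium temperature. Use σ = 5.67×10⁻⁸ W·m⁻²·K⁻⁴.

T ≈ 377 K

At equilibrium, absorbed power = emitted power.
Absorbing cross-section = A = 0.002680 m²; emitting surface = A = 0.002680 m² (ratio 1).
(1−a)S·A_cross = εσ·A_surf·T⁴  ⇒  T⁴ = (1−a)S/(1σ).
T⁴ = 0.610·1880/(1·5.67×10⁻⁸) = 2.023×10¹⁰ K⁴.
T = (2.023×10¹⁰)^(1/4).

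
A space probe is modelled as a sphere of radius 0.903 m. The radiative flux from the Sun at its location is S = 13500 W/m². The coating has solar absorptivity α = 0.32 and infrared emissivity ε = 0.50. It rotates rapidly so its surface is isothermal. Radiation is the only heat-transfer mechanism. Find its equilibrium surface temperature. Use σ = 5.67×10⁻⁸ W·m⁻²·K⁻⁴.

At equilibrium, absorbed power = emitted power.
Absorbing cross-section = πr² = 2.562 m²; emitting surface = 4πr² = 10.25 m² (ratio 4).
αS·A_cross = εσ·A_surf·T⁴  ⇒  T⁴ = αS/(ε·4σ).
T⁴ = 0.320·13500/(0.50·4·5.67×10⁻⁸) = 3.810×10¹⁰ K⁴.
T = (3.810×10¹⁰)^(1/4).

T ≈ 442 K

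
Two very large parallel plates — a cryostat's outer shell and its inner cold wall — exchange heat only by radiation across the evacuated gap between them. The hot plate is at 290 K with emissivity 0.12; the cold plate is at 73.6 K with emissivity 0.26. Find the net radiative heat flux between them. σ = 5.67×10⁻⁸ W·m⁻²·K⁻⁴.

q ≈ 35.7 W/m²

For two infinite grey parallel plates, q = σ(T₁⁴ − T₂⁴)/(1/ε₁ + 1/ε₂ − 1).
T₁⁴ − T₂⁴ = 7.073×10⁹ − 2.934×10⁷ = 7.043×10⁹ K⁴.
1/ε₁ + 1/ε₂ − 1 = 8.333 + 3.846 − 1 = 11.18.
q = 5.67×10⁻⁸ × 7.043×10⁹ / 11.18.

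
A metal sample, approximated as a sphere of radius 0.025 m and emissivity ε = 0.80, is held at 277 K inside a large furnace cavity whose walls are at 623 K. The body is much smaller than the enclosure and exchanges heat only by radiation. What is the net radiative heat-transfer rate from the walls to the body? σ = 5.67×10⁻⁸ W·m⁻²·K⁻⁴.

For a small grey body in a large enclosure: P_net = εσA(T_body⁴ − T_wall⁴).
A = 4πr² = 0.007854 m²; T_body⁴ − T_wall⁴ = 5.887×10⁹ − 1.506×10¹¹ = -1.448×10¹¹ K⁴.
|P_net| = 0.80·5.67×10⁻⁸·0.007854·1.448×10¹¹.

P_net ≈ 51.6 W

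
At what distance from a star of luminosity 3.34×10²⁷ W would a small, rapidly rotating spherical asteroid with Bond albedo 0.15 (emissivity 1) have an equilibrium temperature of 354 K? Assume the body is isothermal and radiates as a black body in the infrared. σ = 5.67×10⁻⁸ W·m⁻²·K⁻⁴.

For an isothermal black-emitting sphere, (1−a)S·πr² = σ·4πr²·T⁴ ⇒ S = 4σT⁴/(1−a).
S = 4·5.67×10⁻⁸·(354)⁴/0.850 = 4190 W/m².
Flux falls as S = L/(4πd²), so d = √(L/(4πS)) = √(3.34×10²⁷/(4π·4190)).

d ≈ 2.52×10¹¹ m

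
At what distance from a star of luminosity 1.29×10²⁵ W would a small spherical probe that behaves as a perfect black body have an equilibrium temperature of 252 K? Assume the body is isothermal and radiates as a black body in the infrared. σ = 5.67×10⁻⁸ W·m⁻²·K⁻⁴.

d ≈ 3.35×10¹⁰ m

For an isothermal black-emitting sphere, (1−a)S·πr² = σ·4πr²·T⁴ ⇒ S = 4σT⁴/(1−a).
S = 4·5.67×10⁻⁸·(252)⁴/1.00 = 914.6 W/m².
Flux falls as S = L/(4πd²), so d = √(L/(4πS)) = √(1.29×10²⁵/(4π·914.6)).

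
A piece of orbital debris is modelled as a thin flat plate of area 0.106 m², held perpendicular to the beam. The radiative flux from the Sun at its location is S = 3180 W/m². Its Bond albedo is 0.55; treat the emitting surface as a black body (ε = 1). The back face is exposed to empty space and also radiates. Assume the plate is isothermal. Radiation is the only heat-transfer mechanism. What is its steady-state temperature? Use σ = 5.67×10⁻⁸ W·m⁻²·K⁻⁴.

At equilibrium, absorbed power = emitted power.
Absorbing cross-section = A = 0.1060 m²; emitting surface = 2A = 0.2120 m² (ratio 2).
(1−a)S·A_cross = εσ·A_surf·T⁴  ⇒  T⁴ = (1−a)S/(2σ).
T⁴ = 0.450·3180/(2·5.67×10⁻⁸) = 1.262×10¹⁰ K⁴.
T = (1.262×10¹⁰)^(1/4).

T ≈ 335 K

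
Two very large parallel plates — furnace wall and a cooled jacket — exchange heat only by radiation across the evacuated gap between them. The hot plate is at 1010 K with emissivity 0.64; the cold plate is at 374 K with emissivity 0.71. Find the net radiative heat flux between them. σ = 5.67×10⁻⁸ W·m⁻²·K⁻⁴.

For two infinite grey parallel plates, q = σ(T₁⁴ − T₂⁴)/(1/ε₁ + 1/ε₂ − 1).
T₁⁴ − T₂⁴ = 1.041×10¹² − 1.957×10¹⁰ = 1.021×10¹² K⁴.
1/ε₁ + 1/ε₂ − 1 = 1.562 + 1.408 − 1 = 1.971.
q = 5.67×10⁻⁸ × 1.021×10¹² / 1.971.

q ≈ 29400 W/m²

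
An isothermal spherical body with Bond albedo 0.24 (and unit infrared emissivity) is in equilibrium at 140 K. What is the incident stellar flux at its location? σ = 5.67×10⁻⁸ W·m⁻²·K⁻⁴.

S ≈ 115 W/m²

(1−a)S·πr² = σ·4πr²·T⁴ ⇒ S = 4σT⁴/(1−a).
S = 4·5.67×10⁻⁸·3.842×10⁸/0.760.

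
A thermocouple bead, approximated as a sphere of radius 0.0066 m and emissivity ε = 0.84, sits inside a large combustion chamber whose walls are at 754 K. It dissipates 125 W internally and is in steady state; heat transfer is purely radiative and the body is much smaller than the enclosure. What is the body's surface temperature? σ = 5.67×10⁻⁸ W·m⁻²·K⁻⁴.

For a small grey body in a large enclosure, net radiated power = εσA(T⁴ − T_w⁴).
Steady state: P = εσA(T⁴ − T_w⁴) with A = 4πr² = 5.474×10⁻⁴ m².
T⁴ = P/(εσA) + T_w⁴ = 125/(0.84·5.67×10⁻⁸·5.474×10⁻⁴) + (754)⁴
    = 4.795×10¹² + 3.232×10¹¹ = 5.118×10¹² K⁴.

T ≈ 1500 K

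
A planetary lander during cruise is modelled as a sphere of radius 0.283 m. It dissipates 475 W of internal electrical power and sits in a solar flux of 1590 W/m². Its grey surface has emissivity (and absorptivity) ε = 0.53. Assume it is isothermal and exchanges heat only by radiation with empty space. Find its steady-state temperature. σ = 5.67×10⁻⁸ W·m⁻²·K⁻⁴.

T ≈ 388 K

At steady state, absorbed solar power + internal power = radiated power.
Absorbed: α·S·A_cross = 0.53·1590·0.2516 = 212.0 W (cross-section πr²).
Total input = 212.0 + 475 = 687.0 W.
Radiated: εσ·A_surf·T⁴ with A_surf = 4πr² = 1.006 m².
T⁴ = 687.0/(0.53·5.67×10⁻⁸·1.006) = 2.272×10¹⁰ K⁴.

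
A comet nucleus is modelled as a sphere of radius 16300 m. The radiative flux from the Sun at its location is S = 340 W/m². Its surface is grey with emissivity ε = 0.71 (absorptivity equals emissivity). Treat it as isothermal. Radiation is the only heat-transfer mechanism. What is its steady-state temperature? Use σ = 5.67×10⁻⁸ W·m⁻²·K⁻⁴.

At equilibrium, absorbed power = emitted power.
Absorbing cross-section = πr² = 8.347×10⁸ m²; emitting surface = 4πr² = 3.339×10⁹ m² (ratio 4).
εS·A_cross = εσ·A_surf·T⁴  ⇒  T⁴ = S/(4σ)   (ε cancels).
T⁴ = 340/(4·5.67×10⁻⁸) = 1.499×10⁹ K⁴.
T = (1.499×10⁹)^(1/4).

T ≈ 197 K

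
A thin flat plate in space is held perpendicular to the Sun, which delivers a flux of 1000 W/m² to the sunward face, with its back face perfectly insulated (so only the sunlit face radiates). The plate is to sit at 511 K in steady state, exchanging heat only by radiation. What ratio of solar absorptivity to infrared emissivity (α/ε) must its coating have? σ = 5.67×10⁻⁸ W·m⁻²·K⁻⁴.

α/ε ≈ 3.87

Balance: αS·A = εσ·1A·T⁴ ⇒ α/ε = σT⁴/S.
α/ε = 5.67×10⁻⁸·(511)⁴/1000 = 5.67×10⁻⁸·6.818×10¹⁰/1000.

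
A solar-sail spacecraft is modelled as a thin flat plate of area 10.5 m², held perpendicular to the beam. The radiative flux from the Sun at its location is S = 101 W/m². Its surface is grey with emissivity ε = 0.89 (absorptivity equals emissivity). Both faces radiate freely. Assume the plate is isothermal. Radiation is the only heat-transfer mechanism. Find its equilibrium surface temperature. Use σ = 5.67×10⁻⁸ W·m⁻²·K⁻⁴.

At equilibrium, absorbed power = emitted power.
Absorbing cross-section = A = 10.50 m²; emitting surface = 2A = 21.00 m² (ratio 2).
εS·A_cross = εσ·A_surf·T⁴  ⇒  T⁴ = S/(2σ)   (ε cancels).
T⁴ = 101/(2·5.67×10⁻⁸) = 8.907×10⁸ K⁴.
T = (8.907×10⁸)^(1/4).

T ≈ 173 K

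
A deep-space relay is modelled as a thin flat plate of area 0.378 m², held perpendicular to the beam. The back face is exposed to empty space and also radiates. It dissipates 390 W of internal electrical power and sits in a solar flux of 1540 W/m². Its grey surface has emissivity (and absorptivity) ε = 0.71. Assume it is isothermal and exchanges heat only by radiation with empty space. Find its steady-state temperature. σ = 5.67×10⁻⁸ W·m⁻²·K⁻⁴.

T ≈ 403 K

At steady state, absorbed solar power + internal power = radiated power.
Absorbed: α·S·A_cross = 0.71·1540·0.3780 = 413.3 W (cross-section A).
Total input = 413.3 + 390 = 803.3 W.
Radiated: εσ·A_surf·T⁴ with A_surf = 2A = 0.7560 m².
T⁴ = 803.3/(0.71·5.67×10⁻⁸·0.7560) = 2.639×10¹⁰ K⁴.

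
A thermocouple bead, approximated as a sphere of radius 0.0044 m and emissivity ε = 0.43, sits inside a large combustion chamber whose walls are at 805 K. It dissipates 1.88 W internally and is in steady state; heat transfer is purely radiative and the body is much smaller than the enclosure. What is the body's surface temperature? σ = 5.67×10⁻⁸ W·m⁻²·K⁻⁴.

For a small grey body in a large enclosure, net radiated power = εσA(T⁴ − T_w⁴).
Steady state: P = εσA(T⁴ − T_w⁴) with A = 4πr² = 2.433×10⁻⁴ m².
T⁴ = P/(εσA) + T_w⁴ = 1.88/(0.43·5.67×10⁻⁸·2.433×10⁻⁴) + (805)⁴
    = 3.170×10¹¹ + 4.199×10¹¹ = 7.369×10¹¹ K⁴.

T ≈ 927 K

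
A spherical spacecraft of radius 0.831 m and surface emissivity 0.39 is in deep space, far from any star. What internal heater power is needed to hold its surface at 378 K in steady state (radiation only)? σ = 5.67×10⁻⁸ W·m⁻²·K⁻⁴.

P ≈ 3920 W

P = εσ·4πr²·T⁴.
4πr² = 8.678 m²; T⁴ = 2.042×10¹⁰ K⁴.
P = 0.39·5.67×10⁻⁸·8.678·2.042×10¹⁰.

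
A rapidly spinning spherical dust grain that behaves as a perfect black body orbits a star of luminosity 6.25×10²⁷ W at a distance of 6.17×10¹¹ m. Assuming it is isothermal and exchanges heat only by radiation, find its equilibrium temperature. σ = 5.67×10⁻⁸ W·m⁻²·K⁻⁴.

T ≈ 275 K

First find the stellar flux at distance d: S = L/(4πd²) = 6.25×10²⁷/(4π·(6.17×10¹¹)²) = 1306 W/m².
For an isothermal sphere, absorbed (1−a)S·πr² = emitted σ·4πr²·T⁴, so T⁴ = (1−a)S/(4σ).
T⁴ = 1.00·1306/(4·5.67×10⁻⁸) = 5.760×10⁹ K⁴.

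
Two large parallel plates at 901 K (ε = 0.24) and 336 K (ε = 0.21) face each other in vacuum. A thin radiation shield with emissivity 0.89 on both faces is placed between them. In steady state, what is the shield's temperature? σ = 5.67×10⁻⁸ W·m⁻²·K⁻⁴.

T_s ≈ 773 K

In steady state the net flux on the hot side equals that on the cold side.
σ(T₁⁴−T_s⁴)/D₁ = σ(T_s⁴−T₂⁴)/D₂, with D₁ = 1/ε₁+1/ε_s−1 = 4.290, D₂ = 1/ε_s+1/ε₂−1 = 4.886.
Solve for T_s⁴: T_s⁴ = (D₂·T₁⁴ + D₁·T₂⁴)/(D₁+D₂) = 3.568×10¹¹ K⁴.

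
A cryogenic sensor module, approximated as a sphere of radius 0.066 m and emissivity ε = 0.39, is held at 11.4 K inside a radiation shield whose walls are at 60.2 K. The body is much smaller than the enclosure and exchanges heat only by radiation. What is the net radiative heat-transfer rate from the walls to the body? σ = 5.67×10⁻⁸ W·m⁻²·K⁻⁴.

P_net ≈ 0.0159 W

For a small grey body in a large enclosure: P_net = εσA(T_body⁴ − T_wall⁴).
A = 4πr² = 0.05474 m²; T_body⁴ − T_wall⁴ = 16890 − 1.313×10⁷ = -1.312×10⁷ K⁴.
|P_net| = 0.39·5.67×10⁻⁸·0.05474·1.312×10⁷.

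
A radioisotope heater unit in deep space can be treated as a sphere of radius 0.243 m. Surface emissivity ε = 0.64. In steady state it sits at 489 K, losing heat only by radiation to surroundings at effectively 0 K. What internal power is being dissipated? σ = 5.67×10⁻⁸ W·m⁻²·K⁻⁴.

Steady state: P = εσA T⁴.
A = 4πr² = 0.7420 m²; T⁴ = (489)⁴ = 5.718×10¹⁰ K⁴.
P = 0.64 × 5.67×10⁻⁸ × 0.7420 × 5.718×10¹⁰.

P ≈ 1540 W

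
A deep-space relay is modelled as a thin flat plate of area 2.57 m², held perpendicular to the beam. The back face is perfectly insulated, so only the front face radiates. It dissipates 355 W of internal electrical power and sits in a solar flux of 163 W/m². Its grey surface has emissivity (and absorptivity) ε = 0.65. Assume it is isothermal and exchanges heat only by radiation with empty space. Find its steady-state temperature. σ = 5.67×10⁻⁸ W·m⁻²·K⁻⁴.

T ≈ 285 K

At steady state, absorbed solar power + internal power = radiated power.
Absorbed: α·S·A_cross = 0.65·163·2.570 = 272.3 W (cross-section A).
Total input = 272.3 + 355 = 627.3 W.
Radiated: εσ·A_surf·T⁴ with A_surf = A = 2.570 m².
T⁴ = 627.3/(0.65·5.67×10⁻⁸·2.570) = 6.623×10⁹ K⁴.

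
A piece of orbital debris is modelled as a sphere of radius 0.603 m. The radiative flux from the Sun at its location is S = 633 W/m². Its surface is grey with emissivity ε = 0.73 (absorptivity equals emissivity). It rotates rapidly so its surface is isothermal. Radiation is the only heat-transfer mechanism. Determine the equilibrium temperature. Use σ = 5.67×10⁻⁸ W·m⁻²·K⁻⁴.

T ≈ 230 K

At equilibrium, absorbed power = emitted power.
Absorbing cross-section = πr² = 1.142 m²; emitting surface = 4πr² = 4.569 m² (ratio 4).
εS·A_cross = εσ·A_surf·T⁴  ⇒  T⁴ = S/(4σ)   (ε cancels).
T⁴ = 633/(4·5.67×10⁻⁸) = 2.791×10⁹ K⁴.
T = (2.791×10⁹)^(1/4).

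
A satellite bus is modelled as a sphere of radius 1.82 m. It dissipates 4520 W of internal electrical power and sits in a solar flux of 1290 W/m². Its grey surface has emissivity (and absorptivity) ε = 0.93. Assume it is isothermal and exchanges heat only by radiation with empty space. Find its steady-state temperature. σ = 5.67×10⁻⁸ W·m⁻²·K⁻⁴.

T ≈ 297 K

At steady state, absorbed solar power + internal power = radiated power.
Absorbed: α·S·A_cross = 0.93·1290·10.41 = 12480 W (cross-section πr²).
Total input = 12480 + 4520 = 17000 W.
Radiated: εσ·A_surf·T⁴ with A_surf = 4πr² = 41.62 m².
T⁴ = 17000/(0.93·5.67×10⁻⁸·41.62) = 7.747×10⁹ K⁴.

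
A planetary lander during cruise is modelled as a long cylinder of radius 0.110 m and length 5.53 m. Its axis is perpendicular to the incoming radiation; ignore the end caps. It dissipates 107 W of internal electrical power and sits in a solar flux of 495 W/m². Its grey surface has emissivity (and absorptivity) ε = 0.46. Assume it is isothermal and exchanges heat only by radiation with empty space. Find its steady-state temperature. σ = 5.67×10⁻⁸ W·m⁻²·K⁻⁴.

T ≈ 249 K

At steady state, absorbed solar power + internal power = radiated power.
Absorbed: α·S·A_cross = 0.46·495·1.217 = 277.0 W (cross-section 2rL).
Total input = 277.0 + 107 = 384.0 W.
Radiated: εσ·A_surf·T⁴ with A_surf = 2πrL = 3.822 m².
T⁴ = 384.0/(0.46·5.67×10⁻⁸·3.822) = 3.852×10⁹ K⁴.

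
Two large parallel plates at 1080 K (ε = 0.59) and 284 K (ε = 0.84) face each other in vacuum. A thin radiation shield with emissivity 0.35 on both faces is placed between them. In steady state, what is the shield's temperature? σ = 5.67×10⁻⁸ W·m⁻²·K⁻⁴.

In steady state the net flux on the hot side equals that on the cold side.
σ(T₁⁴−T_s⁴)/D₁ = σ(T_s⁴−T₂⁴)/D₂, with D₁ = 1/ε₁+1/ε_s−1 = 3.552, D₂ = 1/ε_s+1/ε₂−1 = 3.048.
Solve for T_s⁴: T_s⁴ = (D₂·T₁⁴ + D₁·T₂⁴)/(D₁+D₂) = 6.318×10¹¹ K⁴.

T_s ≈ 892 K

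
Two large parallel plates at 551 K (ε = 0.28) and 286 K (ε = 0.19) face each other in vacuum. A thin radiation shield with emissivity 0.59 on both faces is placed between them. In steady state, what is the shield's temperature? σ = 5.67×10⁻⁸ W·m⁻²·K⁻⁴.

T_s ≈ 488 K

In steady state the net flux on the hot side equals that on the cold side.
σ(T₁⁴−T_s⁴)/D₁ = σ(T_s⁴−T₂⁴)/D₂, with D₁ = 1/ε₁+1/ε_s−1 = 4.266, D₂ = 1/ε_s+1/ε₂−1 = 5.958.
Solve for T_s⁴: T_s⁴ = (D₂·T₁⁴ + D₁·T₂⁴)/(D₁+D₂) = 5.650×10¹⁰ K⁴.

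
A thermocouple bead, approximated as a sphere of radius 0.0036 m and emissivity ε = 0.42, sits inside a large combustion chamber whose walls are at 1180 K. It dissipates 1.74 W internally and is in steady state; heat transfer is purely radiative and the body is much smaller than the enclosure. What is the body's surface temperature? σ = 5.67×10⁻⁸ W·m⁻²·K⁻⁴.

For a small grey body in a large enclosure, net radiated power = εσA(T⁴ − T_w⁴).
Steady state: P = εσA(T⁴ − T_w⁴) with A = 4πr² = 1.629×10⁻⁴ m².
T⁴ = P/(εσA) + T_w⁴ = 1.74/(0.42·5.67×10⁻⁸·1.629×10⁻⁴) + (1180)⁴
    = 4.486×10¹¹ + 1.939×10¹² = 2.387×10¹² K⁴.

T ≈ 1240 K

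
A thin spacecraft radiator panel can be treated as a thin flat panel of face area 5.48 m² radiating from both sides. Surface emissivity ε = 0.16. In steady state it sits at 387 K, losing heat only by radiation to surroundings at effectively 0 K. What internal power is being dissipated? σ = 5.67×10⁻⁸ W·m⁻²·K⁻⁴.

Steady state: P = εσA T⁴.
A = 2·5.48 = 10.96 m²; T⁴ = (387)⁴ = 2.243×10¹⁰ K⁴.
P = 0.16 × 5.67×10⁻⁸ × 10.96 × 2.243×10¹⁰.

P ≈ 2230 W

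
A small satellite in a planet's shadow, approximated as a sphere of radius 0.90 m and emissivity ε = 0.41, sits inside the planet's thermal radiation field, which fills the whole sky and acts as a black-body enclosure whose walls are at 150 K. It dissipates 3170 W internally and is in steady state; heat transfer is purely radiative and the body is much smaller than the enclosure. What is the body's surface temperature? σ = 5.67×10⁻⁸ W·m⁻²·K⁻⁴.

T ≈ 343 K

For a small grey body in a large enclosure, net radiated power = εσA(T⁴ − T_w⁴).
Steady state: P = εσA(T⁴ − T_w⁴) with A = 4πr² = 10.18 m².
T⁴ = P/(εσA) + T_w⁴ = 3170/(0.41·5.67×10⁻⁸·10.18) + (150)⁴
    = 1.340×10¹⁰ + 5.062×10⁸ = 1.390×10¹⁰ K⁴.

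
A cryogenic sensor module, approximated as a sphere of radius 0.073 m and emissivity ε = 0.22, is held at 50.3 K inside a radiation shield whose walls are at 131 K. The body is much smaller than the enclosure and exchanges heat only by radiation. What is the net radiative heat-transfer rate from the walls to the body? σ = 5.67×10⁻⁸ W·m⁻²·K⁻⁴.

P_net ≈ 0.241 W

For a small grey body in a large enclosure: P_net = εσA(T_body⁴ − T_wall⁴).
A = 4πr² = 0.06697 m²; T_body⁴ − T_wall⁴ = 6.401×10⁶ − 2.945×10⁸ = -2.881×10⁸ K⁴.
|P_net| = 0.22·5.67×10⁻⁸·0.06697·2.881×10⁸.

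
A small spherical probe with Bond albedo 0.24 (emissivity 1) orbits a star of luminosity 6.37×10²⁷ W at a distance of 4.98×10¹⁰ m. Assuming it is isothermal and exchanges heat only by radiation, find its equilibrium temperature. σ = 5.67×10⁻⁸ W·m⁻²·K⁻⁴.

First find the stellar flux at distance d: S = L/(4πd²) = 6.37×10²⁷/(4π·(4.98×10¹⁰)²) = 2.044×10⁵ W/m².
For an isothermal sphere, absorbed (1−a)S·πr² = emitted σ·4πr²·T⁴, so T⁴ = (1−a)S/(4σ).
T⁴ = 0.760·2.044×10⁵/(4·5.67×10⁻⁸) = 6.849×10¹¹ K⁴.

T ≈ 910 K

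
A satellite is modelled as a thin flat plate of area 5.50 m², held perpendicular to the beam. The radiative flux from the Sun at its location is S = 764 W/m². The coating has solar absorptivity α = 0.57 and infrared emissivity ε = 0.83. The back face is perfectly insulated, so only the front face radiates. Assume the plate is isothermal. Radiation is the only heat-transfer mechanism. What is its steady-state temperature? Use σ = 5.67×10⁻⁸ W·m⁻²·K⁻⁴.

T ≈ 310 K

At equilibrium, absorbed power = emitted power.
Absorbing cross-section = A = 5.500 m²; emitting surface = A = 5.500 m² (ratio 1).
αS·A_cross = εσ·A_surf·T⁴  ⇒  T⁴ = αS/(ε·1σ).
T⁴ = 0.570·764/(0.83·1·5.67×10⁻⁸) = 9.254×10⁹ K⁴.
T = (9.254×10⁹)^(1/4).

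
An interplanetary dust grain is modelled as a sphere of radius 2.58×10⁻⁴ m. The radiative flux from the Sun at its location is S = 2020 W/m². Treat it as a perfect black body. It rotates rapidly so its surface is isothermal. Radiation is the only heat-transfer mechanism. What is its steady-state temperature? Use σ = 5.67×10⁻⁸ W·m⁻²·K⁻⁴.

T ≈ 307 K

At equilibrium, absorbed power = emitted power.
Absorbing cross-section = πr² = 2.091×10⁻⁷ m²; emitting surface = 4πr² = 8.365×10⁻⁷ m² (ratio 4).
S·A_cross = εσ·A_surf·T⁴  ⇒  T⁴ = S/(4σ).
T⁴ = 1.00·2020/(4·5.67×10⁻⁸) = 8.907×10⁹ K⁴.
T = (8.907×10⁹)^(1/4).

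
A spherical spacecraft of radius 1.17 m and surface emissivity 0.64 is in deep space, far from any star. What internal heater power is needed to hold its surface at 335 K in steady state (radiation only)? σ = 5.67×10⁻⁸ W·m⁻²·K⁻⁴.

P = εσ·4πr²·T⁴.
4πr² = 17.20 m²; T⁴ = 1.259×10¹⁰ K⁴.
P = 0.64·5.67×10⁻⁸·17.20·1.259×10¹⁰.

P ≈ 7860 W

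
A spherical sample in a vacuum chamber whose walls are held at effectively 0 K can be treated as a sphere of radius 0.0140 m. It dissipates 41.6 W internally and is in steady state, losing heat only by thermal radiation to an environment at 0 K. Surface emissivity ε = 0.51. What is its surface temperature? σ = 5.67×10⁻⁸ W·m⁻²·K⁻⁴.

Steady state: internal power = radiated power, P = εσA T⁴.
Radiating area A = 4πr² = 0.002463 m².
T⁴ = P/(εσA) = 41.6/(0.51·5.67×10⁻⁸·0.002463) = 5.841×10¹¹ K⁴.
T = (5.841×10¹¹)^(1/4).

T ≈ 874 K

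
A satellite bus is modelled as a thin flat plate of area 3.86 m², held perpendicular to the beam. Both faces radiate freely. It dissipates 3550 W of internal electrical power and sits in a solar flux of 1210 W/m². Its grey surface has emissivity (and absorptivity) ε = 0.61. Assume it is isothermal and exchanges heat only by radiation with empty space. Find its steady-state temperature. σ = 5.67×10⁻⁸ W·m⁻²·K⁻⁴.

At steady state, absorbed solar power + internal power = radiated power.
Absorbed: α·S·A_cross = 0.61·1210·3.860 = 2849 W (cross-section A).
Total input = 2849 + 3550 = 6399 W.
Radiated: εσ·A_surf·T⁴ with A_surf = 2A = 7.720 m².
T⁴ = 6399/(0.61·5.67×10⁻⁸·7.720) = 2.397×10¹⁰ K⁴.

T ≈ 393 K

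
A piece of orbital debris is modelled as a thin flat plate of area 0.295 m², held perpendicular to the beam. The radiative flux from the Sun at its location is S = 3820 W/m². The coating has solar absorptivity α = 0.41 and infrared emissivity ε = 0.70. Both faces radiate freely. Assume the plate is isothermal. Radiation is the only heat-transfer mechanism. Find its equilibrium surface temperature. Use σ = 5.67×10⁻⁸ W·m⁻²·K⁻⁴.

T ≈ 375 K

At equilibrium, absorbed power = emitted power.
Absorbing cross-section = A = 0.2950 m²; emitting surface = 2A = 0.5900 m² (ratio 2).
αS·A_cross = εσ·A_surf·T⁴  ⇒  T⁴ = αS/(ε·2σ).
T⁴ = 0.410·3820/(0.70·2·5.67×10⁻⁸) = 1.973×10¹⁰ K⁴.
T = (1.973×10¹⁰)^(1/4).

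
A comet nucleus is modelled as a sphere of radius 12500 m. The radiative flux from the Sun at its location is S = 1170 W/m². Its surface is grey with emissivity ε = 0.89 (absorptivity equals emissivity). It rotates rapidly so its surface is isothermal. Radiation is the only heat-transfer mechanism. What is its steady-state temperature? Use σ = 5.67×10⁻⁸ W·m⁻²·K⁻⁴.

At equilibrium, absorbed power = emitted power.
Absorbing cross-section = πr² = 4.909×10⁸ m²; emitting surface = 4πr² = 1.963×10⁹ m² (ratio 4).
εS·A_cross = εσ·A_surf·T⁴  ⇒  T⁴ = S/(4σ)   (ε cancels).
T⁴ = 1170/(4·5.67×10⁻⁸) = 5.159×10⁹ K⁴.
T = (5.159×10⁹)^(1/4).

T ≈ 268 K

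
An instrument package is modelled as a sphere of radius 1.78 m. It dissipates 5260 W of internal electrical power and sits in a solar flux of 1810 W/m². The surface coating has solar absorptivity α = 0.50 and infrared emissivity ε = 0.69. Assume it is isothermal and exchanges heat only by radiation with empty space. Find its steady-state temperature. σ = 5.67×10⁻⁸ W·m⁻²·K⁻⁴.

At steady state, absorbed solar power + internal power = radiated power.
Absorbed: α·S·A_cross = 0.50·1810·9.954 = 9008 W (cross-section πr²).
Total input = 9008 + 5260 = 14270 W.
Radiated: εσ·A_surf·T⁴ with A_surf = 4πr² = 39.82 m².
T⁴ = 14270/(0.69·5.67×10⁻⁸·39.82) = 9.160×10⁹ K⁴.

T ≈ 309 K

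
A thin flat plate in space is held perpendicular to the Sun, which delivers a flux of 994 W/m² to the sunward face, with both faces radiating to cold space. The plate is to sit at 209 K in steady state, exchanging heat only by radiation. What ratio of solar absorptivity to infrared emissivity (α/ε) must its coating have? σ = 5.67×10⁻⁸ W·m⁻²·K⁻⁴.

α/ε ≈ 0.218

Balance: αS·A = εσ·2A·T⁴ ⇒ α/ε = 2σT⁴/S.
α/ε = 2·5.67×10⁻⁸·(209)⁴/994 = 2·5.67×10⁻⁸·1.908×10⁹/994.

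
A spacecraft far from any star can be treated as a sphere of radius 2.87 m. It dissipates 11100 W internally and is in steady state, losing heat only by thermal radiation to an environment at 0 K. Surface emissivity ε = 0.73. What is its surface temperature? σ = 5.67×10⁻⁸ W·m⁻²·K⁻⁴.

T ≈ 226 K

Steady state: internal power = radiated power, P = εσA T⁴.
Radiating area A = 4πr² = 103.5 m².
T⁴ = P/(εσA) = 11100/(0.73·5.67×10⁻⁸·103.5) = 2.591×10⁹ K⁴.
T = (2.591×10⁹)^(1/4).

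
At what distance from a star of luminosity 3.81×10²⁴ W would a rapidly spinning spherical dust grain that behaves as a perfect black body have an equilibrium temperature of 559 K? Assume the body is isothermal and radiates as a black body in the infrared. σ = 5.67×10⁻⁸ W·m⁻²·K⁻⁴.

d ≈ 3.70×10⁹ m

For an isothermal black-emitting sphere, (1−a)S·πr² = σ·4πr²·T⁴ ⇒ S = 4σT⁴/(1−a).
S = 4·5.67×10⁻⁸·(559)⁴/1.00 = 22150 W/m².
Flux falls as S = L/(4πd²), so d = √(L/(4πS)) = √(3.81×10²⁴/(4π·22150)).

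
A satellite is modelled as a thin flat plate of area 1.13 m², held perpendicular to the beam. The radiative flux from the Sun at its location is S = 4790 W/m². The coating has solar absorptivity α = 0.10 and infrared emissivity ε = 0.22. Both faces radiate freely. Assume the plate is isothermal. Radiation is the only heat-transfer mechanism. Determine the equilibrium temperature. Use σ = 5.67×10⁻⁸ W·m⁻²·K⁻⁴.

At equilibrium, absorbed power = emitted power.
Absorbing cross-section = A = 1.130 m²; emitting surface = 2A = 2.260 m² (ratio 2).
αS·A_cross = εσ·A_surf·T⁴  ⇒  T⁴ = αS/(ε·2σ).
T⁴ = 0.100·4790/(0.22·2·5.67×10⁻⁸) = 1.920×10¹⁰ K⁴.
T = (1.920×10¹⁰)^(1/4).

T ≈ 372 K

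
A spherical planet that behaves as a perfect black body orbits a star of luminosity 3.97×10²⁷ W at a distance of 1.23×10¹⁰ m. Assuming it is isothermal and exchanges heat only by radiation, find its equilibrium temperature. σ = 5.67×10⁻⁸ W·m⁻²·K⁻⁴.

First find the stellar flux at distance d: S = L/(4πd²) = 3.97×10²⁷/(4π·(1.23×10¹⁰)²) = 2.088×10⁶ W/m².
For an isothermal sphere, absorbed (1−a)S·πr² = emitted σ·4πr²·T⁴, so T⁴ = (1−a)S/(4σ).
T⁴ = 1.00·2.088×10⁶/(4·5.67×10⁻⁸) = 9.207×10¹² K⁴.

T ≈ 1740 K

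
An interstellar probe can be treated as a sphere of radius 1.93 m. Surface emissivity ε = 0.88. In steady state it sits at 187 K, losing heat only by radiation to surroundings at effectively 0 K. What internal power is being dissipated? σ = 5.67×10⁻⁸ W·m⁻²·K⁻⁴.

P ≈ 2860 W

Steady state: P = εσA T⁴.
A = 4πr² = 46.81 m²; T⁴ = (187)⁴ = 1.223×10⁹ K⁴.
P = 0.88 × 5.67×10⁻⁸ × 46.81 × 1.223×10⁹.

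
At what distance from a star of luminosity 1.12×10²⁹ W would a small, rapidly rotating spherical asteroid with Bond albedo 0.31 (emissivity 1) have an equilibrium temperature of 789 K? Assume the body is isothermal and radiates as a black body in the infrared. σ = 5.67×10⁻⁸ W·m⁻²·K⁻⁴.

For an isothermal black-emitting sphere, (1−a)S·πr² = σ·4πr²·T⁴ ⇒ S = 4σT⁴/(1−a).
S = 4·5.67×10⁻⁸·(789)⁴/0.690 = 1.274×10⁵ W/m².
Flux falls as S = L/(4πd²), so d = √(L/(4πS)) = √(1.12×10²⁹/(4π·1.274×10⁵)).

d ≈ 2.65×10¹¹ m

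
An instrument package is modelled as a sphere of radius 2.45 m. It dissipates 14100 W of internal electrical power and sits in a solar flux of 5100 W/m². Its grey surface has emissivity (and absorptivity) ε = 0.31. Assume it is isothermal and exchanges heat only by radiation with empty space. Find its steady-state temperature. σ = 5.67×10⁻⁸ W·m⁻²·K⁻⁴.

T ≈ 427 K

At steady state, absorbed solar power + internal power = radiated power.
Absorbed: α·S·A_cross = 0.31·5100·18.86 = 29810 W (cross-section πr²).
Total input = 29810 + 14100 = 43910 W.
Radiated: εσ·A_surf·T⁴ with A_surf = 4πr² = 75.43 m².
T⁴ = 43910/(0.31·5.67×10⁻⁸·75.43) = 3.312×10¹⁰ K⁴.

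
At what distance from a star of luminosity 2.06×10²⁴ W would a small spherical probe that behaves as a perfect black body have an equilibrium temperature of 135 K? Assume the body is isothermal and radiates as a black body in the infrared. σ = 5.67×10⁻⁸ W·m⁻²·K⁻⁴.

d ≈ 4.66×10¹⁰ m

For an isothermal black-emitting sphere, (1−a)S·πr² = σ·4πr²·T⁴ ⇒ S = 4σT⁴/(1−a).
S = 4·5.67×10⁻⁸·(135)⁴/1.00 = 75.33 W/m².
Flux falls as S = L/(4πd²), so d = √(L/(4πS)) = √(2.06×10²⁴/(4π·75.33)).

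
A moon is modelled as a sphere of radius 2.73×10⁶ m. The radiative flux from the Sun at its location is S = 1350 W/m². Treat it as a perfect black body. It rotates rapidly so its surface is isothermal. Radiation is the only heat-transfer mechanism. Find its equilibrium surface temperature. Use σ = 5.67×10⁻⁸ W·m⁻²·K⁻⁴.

T ≈ 278 K

At equilibrium, absorbed power = emitted power.
Absorbing cross-section = πr² = 2.341×10¹³ m²; emitting surface = 4πr² = 9.366×10¹³ m² (ratio 4).
S·A_cross = εσ·A_surf·T⁴  ⇒  T⁴ = S/(4σ).
T⁴ = 1.00·1350/(4·5.67×10⁻⁸) = 5.952×10⁹ K⁴.
T = (5.952×10⁹)^(1/4).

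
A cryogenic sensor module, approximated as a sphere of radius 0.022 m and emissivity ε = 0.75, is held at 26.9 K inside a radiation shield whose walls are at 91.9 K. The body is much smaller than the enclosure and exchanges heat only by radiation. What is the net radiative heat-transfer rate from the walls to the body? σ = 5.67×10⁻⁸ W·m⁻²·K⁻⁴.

P_net ≈ 0.0183 W

For a small grey body in a large enclosure: P_net = εσA(T_body⁴ − T_wall⁴).
A = 4πr² = 0.006082 m²; T_body⁴ − T_wall⁴ = 5.236×10⁵ − 7.133×10⁷ = -7.080×10⁷ K⁴.
|P_net| = 0.75·5.67×10⁻⁸·0.006082·7.080×10⁷.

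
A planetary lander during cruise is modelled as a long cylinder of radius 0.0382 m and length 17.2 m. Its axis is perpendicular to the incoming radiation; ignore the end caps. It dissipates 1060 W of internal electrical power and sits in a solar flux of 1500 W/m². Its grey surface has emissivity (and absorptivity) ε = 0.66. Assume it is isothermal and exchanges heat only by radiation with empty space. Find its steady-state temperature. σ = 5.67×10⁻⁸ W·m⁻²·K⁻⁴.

T ≈ 352 K

At steady state, absorbed solar power + internal power = radiated power.
Absorbed: α·S·A_cross = 0.66·1500·1.314 = 1301 W (cross-section 2rL).
Total input = 1301 + 1060 = 2361 W.
Radiated: εσ·A_surf·T⁴ with A_surf = 2πrL = 4.128 m².
T⁴ = 2361/(0.66·5.67×10⁻⁸·4.128) = 1.528×10¹⁰ K⁴.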